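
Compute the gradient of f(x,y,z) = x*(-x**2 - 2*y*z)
(-3*x**2 - 2*y*z, -2*x*z, -2*x*y)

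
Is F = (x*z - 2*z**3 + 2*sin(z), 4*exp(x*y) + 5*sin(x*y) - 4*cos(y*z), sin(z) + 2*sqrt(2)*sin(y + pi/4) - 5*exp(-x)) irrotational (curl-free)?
No, ∇×F = (-4*y*sin(y*z) + 2*sqrt(2)*cos(y + pi/4), x - 6*z**2 + 2*cos(z) - 5*exp(-x), y*(4*exp(x*y) + 5*cos(x*y)))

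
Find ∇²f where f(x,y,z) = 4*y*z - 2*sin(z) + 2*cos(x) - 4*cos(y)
2*sin(z) - 2*cos(x) + 4*cos(y)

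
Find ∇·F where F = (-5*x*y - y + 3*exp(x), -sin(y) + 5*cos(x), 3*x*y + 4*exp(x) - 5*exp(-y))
-5*y + 3*exp(x) - cos(y)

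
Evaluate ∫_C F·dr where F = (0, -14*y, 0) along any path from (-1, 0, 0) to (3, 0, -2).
0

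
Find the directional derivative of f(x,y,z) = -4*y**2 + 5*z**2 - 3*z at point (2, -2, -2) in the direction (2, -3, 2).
-94*sqrt(17)/17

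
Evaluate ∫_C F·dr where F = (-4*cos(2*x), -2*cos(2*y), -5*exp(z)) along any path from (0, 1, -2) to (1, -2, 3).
-5*exp(3) - sin(2) + sin(4) + 5*exp(-2)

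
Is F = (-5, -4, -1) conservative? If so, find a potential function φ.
Yes, F is conservative. φ = -5*x - 4*y - z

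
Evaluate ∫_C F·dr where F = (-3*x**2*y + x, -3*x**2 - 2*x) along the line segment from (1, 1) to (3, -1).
46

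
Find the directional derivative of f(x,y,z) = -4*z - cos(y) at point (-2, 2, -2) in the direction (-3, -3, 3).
-sqrt(3)*(sin(2) + 4)/3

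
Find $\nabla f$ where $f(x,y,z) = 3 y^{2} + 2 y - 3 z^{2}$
(0, 6*y + 2, -6*z)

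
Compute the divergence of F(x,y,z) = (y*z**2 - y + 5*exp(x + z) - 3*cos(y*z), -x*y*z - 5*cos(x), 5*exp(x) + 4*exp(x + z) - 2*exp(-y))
-x*z + 9*exp(x + z)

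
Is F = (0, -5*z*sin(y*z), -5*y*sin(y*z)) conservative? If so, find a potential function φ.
Yes, F is conservative. φ = 5*cos(y*z)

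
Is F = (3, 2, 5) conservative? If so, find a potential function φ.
Yes, F is conservative. φ = 3*x + 2*y + 5*z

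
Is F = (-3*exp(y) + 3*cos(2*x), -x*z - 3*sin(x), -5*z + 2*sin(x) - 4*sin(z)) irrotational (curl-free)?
No, ∇×F = (x, -2*cos(x), -z + 3*exp(y) - 3*cos(x))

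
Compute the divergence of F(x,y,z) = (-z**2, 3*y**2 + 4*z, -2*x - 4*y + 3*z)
6*y + 3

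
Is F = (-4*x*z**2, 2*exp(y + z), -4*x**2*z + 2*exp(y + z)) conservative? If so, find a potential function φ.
Yes, F is conservative. φ = -2*x**2*z**2 + 2*exp(y + z)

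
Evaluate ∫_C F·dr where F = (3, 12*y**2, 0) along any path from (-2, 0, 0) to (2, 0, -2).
12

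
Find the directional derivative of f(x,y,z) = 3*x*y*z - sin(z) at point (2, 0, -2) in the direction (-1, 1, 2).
-sqrt(6)*(cos(2) + 6)/3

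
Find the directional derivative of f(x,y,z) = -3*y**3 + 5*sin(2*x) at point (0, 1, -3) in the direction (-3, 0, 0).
-10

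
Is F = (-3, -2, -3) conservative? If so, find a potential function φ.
Yes, F is conservative. φ = -3*x - 2*y - 3*z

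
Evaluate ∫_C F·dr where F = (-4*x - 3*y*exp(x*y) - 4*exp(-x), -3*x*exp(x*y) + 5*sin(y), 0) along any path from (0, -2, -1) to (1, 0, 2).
-11 + 5*cos(2) + 4*exp(-1)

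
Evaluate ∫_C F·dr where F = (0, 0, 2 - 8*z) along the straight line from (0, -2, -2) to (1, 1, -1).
14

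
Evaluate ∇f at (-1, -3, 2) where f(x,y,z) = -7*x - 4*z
(-7, 0, -4)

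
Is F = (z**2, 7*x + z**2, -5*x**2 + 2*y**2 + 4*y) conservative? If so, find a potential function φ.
No, ∇×F = (4*y - 2*z + 4, 10*x + 2*z, 7) ≠ 0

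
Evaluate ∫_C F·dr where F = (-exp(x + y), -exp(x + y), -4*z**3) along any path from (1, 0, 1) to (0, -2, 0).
-exp(-2) + 1 + E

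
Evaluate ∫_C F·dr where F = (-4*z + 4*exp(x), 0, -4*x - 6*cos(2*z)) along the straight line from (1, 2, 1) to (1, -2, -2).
3*sin(4) + 3*sin(2) + 12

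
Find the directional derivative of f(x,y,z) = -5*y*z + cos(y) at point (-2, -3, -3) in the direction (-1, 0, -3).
-9*sqrt(10)/2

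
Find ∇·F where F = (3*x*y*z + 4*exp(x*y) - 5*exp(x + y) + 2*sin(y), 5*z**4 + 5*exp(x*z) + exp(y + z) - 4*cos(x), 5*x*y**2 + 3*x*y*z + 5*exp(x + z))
3*x*y + 3*y*z + 4*y*exp(x*y) - 5*exp(x + y) + 5*exp(x + z) + exp(y + z)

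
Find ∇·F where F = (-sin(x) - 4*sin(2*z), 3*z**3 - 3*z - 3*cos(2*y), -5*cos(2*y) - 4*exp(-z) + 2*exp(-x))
6*sin(2*y) - cos(x) + 4*exp(-z)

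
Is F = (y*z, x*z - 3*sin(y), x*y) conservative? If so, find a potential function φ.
Yes, F is conservative. φ = x*y*z + 3*cos(y)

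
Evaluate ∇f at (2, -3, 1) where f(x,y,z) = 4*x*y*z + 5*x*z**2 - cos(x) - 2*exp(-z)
(-7 + sin(2), 8, -4 + 2*exp(-1))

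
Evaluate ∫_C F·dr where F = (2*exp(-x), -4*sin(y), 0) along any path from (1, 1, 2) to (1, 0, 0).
4 - 4*cos(1)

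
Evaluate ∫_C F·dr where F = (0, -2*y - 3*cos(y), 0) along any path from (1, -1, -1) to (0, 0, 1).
1 - 3*sin(1)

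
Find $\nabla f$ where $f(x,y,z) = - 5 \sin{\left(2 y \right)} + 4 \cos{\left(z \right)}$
(0, -10*cos(2*y), -4*sin(z))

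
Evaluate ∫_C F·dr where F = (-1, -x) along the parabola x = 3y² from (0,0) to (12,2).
-20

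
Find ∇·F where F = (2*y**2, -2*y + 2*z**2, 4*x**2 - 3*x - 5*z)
-7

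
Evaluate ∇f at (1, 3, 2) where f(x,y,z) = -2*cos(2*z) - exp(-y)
(0, exp(-3), 4*sin(4))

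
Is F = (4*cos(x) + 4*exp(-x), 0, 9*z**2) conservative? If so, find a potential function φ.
Yes, F is conservative. φ = 3*z**3 + 4*sin(x) - 4*exp(-x)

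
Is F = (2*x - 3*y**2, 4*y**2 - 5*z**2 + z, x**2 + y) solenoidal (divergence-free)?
No, ∇·F = 8*y + 2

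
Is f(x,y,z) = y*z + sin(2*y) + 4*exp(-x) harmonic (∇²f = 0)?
No, ∇²f = -4*sin(2*y) + 4*exp(-x)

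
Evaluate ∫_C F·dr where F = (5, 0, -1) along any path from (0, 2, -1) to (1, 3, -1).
5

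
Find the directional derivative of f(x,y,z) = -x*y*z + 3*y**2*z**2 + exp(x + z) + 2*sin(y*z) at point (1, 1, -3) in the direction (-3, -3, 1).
sqrt(19)*(-199*exp(2) + 20*exp(2)*cos(3) - 2)*exp(-2)/19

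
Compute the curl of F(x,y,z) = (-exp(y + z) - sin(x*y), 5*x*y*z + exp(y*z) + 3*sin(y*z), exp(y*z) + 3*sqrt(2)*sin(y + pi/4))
(-5*x*y - y*exp(y*z) - 3*y*cos(y*z) + z*exp(y*z) + 3*sqrt(2)*cos(y + pi/4), -exp(y + z), x*cos(x*y) + 5*y*z + exp(y + z))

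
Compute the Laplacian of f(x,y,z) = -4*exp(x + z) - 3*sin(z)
-8*exp(x + z) + 3*sin(z)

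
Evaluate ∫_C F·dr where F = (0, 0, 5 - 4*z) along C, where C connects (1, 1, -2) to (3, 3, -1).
11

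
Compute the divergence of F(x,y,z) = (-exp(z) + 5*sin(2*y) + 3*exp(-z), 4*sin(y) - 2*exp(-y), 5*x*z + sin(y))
5*x + 4*cos(y) + 2*exp(-y)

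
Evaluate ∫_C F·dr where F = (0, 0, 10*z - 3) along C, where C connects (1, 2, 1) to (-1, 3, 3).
34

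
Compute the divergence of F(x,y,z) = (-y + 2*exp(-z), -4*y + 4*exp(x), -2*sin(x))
-4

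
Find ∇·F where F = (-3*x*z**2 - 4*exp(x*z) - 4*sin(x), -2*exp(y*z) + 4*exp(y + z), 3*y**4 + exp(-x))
-3*z**2 - 4*z*exp(x*z) - 2*z*exp(y*z) + 4*exp(y + z) - 4*cos(x)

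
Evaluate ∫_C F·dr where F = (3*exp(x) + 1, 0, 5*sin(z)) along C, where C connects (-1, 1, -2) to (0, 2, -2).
4 - 3*exp(-1)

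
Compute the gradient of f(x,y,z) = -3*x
(-3, 0, 0)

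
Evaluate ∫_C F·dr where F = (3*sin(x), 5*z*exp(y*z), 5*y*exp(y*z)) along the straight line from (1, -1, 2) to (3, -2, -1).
3*cos(1) - 3*cos(3) + 10*sinh(2)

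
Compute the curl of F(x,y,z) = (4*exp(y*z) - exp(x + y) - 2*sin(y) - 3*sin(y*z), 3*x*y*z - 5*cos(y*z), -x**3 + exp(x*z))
(-y*(3*x + 5*sin(y*z)), 3*x**2 + 4*y*exp(y*z) - 3*y*cos(y*z) - z*exp(x*z), 3*y*z - 4*z*exp(y*z) + 3*z*cos(y*z) + exp(x + y) + 2*cos(y))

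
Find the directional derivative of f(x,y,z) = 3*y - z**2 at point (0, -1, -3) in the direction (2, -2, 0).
-3*sqrt(2)/2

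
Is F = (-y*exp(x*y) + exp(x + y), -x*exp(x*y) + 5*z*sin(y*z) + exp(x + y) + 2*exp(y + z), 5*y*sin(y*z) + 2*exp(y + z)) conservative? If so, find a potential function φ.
Yes, F is conservative. φ = -exp(x*y) + exp(x + y) + 2*exp(y + z) - 5*cos(y*z)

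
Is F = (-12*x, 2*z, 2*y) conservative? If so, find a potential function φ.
Yes, F is conservative. φ = -6*x**2 + 2*y*z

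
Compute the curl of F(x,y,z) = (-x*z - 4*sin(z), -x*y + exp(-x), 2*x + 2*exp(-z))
(0, -x - 4*cos(z) - 2, -y - exp(-x))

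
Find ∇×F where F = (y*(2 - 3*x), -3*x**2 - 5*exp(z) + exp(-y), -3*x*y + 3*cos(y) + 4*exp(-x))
(-3*x + 5*exp(z) - 3*sin(y), 3*y + 4*exp(-x), -3*x - 2)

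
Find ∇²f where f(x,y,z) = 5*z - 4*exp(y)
-4*exp(y)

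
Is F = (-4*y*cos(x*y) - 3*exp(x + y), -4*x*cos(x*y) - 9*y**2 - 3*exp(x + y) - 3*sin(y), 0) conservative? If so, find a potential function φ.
Yes, F is conservative. φ = -3*y**3 - 3*exp(x + y) - 4*sin(x*y) + 3*cos(y)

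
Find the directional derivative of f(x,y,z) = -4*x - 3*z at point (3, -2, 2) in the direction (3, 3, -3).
-sqrt(3)/3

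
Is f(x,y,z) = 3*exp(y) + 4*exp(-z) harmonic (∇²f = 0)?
No, ∇²f = 3*exp(y) + 4*exp(-z)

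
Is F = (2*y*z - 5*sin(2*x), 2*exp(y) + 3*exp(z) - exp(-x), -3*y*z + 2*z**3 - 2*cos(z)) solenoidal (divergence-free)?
No, ∇·F = -3*y + 6*z**2 + 2*exp(y) + 2*sin(z) - 10*cos(2*x)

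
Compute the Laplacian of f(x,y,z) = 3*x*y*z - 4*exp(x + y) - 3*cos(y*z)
3*y**2*cos(y*z) + 3*z**2*cos(y*z) - 8*exp(x + y)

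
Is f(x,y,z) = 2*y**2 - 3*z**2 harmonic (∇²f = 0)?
No, ∇²f = -2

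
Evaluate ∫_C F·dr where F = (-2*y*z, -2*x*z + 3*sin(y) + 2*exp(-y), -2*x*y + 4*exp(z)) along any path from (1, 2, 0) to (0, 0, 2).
-9 + 3*cos(2) + 2*exp(-2) + 4*exp(2)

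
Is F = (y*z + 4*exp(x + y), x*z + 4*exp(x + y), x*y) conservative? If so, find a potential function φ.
Yes, F is conservative. φ = x*y*z + 4*exp(x + y)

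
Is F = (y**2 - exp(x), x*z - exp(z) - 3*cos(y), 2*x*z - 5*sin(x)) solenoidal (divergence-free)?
No, ∇·F = 2*x - exp(x) + 3*sin(y)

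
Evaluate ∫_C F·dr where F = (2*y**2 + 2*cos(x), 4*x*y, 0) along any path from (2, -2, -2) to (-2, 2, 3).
-32 - 4*sin(2)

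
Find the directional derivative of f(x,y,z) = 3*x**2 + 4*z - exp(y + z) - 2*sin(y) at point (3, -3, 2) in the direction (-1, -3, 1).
2*sqrt(11)*(-7*E + 3*E*cos(3) + 1)*exp(-1)/11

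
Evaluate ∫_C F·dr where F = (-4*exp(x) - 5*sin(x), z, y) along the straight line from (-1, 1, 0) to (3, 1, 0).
-4*exp(3) + 5*cos(3) - 5*cos(1) + 4*exp(-1)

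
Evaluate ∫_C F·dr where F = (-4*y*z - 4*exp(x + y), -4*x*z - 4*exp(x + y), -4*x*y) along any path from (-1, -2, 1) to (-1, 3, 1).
-4*exp(2) + 4*exp(-3) + 20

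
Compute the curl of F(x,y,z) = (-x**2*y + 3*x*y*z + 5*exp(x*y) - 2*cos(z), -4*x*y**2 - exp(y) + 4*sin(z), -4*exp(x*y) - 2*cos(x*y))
(-4*x*exp(x*y) + 2*x*sin(x*y) - 4*cos(z), 3*x*y + 4*y*exp(x*y) - 2*y*sin(x*y) + 2*sin(z), x**2 - 3*x*z - 5*x*exp(x*y) - 4*y**2)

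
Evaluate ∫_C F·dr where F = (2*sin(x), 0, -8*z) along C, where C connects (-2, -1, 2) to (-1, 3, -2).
-2*cos(1) + 2*cos(2)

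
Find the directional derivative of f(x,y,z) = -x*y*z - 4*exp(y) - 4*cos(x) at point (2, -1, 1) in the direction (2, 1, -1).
sqrt(6)*(-E - 2 + 4*E*sin(2))*exp(-1)/3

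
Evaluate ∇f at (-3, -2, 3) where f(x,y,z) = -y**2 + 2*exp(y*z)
(0, 6*exp(-6) + 4, -4*exp(-6))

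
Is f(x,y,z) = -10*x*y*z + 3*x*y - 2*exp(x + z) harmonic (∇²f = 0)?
No, ∇²f = -4*exp(x + z)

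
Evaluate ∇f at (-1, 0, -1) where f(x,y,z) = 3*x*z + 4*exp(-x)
(-4*E - 3, 0, -3)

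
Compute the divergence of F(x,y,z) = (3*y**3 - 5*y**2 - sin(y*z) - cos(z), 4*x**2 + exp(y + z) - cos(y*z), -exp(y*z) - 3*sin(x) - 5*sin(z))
-y*exp(y*z) + z*sin(y*z) + exp(y + z) - 5*cos(z)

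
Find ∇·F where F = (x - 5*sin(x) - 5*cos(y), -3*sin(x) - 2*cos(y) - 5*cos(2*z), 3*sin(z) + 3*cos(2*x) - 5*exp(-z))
2*sin(y) - 5*cos(x) + 3*cos(z) + 1 + 5*exp(-z)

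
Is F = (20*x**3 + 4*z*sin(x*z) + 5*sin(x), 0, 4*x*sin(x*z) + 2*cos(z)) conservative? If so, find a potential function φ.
Yes, F is conservative. φ = 5*x**4 + 2*sin(z) - 5*cos(x) - 4*cos(x*z)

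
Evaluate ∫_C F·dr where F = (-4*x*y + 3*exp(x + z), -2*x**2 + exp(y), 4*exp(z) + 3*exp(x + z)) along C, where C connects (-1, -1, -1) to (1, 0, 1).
-cosh(1) - 1 + 9*sinh(1) + 6*sinh(2)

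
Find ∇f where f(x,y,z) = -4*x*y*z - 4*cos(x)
(-4*y*z + 4*sin(x), -4*x*z, -4*x*y)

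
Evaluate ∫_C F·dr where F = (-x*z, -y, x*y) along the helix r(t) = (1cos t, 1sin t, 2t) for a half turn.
-pi/2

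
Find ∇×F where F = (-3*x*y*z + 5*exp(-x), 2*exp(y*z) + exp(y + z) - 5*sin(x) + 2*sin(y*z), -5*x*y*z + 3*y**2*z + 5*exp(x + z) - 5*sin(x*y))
(-5*x*z - 5*x*cos(x*y) + 6*y*z - 2*y*exp(y*z) - 2*y*cos(y*z) - exp(y + z), -3*x*y + 5*y*z + 5*y*cos(x*y) - 5*exp(x + z), 3*x*z - 5*cos(x))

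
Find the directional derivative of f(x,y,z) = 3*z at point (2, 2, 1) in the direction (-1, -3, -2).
-3*sqrt(14)/7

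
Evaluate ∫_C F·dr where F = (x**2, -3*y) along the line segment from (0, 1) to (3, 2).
9/2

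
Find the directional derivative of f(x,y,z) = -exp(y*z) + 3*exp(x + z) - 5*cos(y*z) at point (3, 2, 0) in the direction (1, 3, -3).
6*sqrt(19)*(1 - exp(3))/19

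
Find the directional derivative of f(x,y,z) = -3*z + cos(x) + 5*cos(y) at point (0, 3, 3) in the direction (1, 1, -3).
sqrt(11)*(9 - 5*sin(3))/11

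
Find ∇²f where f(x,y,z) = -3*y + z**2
2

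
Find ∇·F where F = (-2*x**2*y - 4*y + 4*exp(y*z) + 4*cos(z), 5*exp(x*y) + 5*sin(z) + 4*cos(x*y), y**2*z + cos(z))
-4*x*y + 5*x*exp(x*y) - 4*x*sin(x*y) + y**2 - sin(z)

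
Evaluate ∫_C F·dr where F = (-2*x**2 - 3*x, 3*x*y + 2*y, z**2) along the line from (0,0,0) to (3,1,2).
-149/6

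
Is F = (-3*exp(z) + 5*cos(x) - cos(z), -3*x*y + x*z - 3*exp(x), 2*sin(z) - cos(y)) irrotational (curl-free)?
No, ∇×F = (-x + sin(y), -3*exp(z) + sin(z), -3*y + z - 3*exp(x))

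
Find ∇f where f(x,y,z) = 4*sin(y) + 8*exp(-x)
(-8*exp(-x), 4*cos(y), 0)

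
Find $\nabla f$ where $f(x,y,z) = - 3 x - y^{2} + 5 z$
(-3, -2*y, 5)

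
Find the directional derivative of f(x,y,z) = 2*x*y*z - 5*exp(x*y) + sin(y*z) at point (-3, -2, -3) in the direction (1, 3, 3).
sqrt(19)*(-15*cos(6) + 102 + 55*exp(6))/19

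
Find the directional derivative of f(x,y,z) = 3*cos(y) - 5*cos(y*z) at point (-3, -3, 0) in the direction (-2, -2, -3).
-6*sqrt(17)*sin(3)/17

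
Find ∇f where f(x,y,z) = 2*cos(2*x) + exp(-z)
(-4*sin(2*x), 0, -exp(-z))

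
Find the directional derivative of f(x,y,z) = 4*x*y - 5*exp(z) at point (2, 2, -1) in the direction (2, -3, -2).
2*sqrt(17)*(5 - 4*E)*exp(-1)/17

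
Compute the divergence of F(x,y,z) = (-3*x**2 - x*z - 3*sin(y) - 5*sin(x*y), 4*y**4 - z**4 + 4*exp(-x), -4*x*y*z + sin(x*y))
-4*x*y - 6*x + 16*y**3 - 5*y*cos(x*y) - z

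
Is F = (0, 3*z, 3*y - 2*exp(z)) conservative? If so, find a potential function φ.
Yes, F is conservative. φ = 3*y*z - 2*exp(z)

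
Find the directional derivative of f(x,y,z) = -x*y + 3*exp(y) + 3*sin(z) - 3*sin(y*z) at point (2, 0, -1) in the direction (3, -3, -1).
-3*sqrt(19)*(cos(1) + 4)/19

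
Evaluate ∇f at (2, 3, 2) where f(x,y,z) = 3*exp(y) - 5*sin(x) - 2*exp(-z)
(-5*cos(2), 3*exp(3), 2*exp(-2))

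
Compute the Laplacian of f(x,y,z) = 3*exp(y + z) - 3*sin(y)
6*exp(y + z) + 3*sin(y)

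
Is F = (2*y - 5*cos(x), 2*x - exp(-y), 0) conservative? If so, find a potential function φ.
Yes, F is conservative. φ = 2*x*y - 5*sin(x) + exp(-y)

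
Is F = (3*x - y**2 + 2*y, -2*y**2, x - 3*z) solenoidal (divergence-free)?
No, ∇·F = -4*y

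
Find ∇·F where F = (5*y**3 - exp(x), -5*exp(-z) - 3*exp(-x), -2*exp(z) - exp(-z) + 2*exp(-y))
-exp(x) - 2*exp(z) + exp(-z)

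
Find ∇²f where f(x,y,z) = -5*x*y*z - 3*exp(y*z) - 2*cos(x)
-3*y**2*exp(y*z) - 3*z**2*exp(y*z) + 2*cos(x)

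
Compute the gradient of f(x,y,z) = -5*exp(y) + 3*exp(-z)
(0, -5*exp(y), -3*exp(-z))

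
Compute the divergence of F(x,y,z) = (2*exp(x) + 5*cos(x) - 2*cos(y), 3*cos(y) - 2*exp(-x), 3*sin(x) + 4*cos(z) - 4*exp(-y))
2*exp(x) - 5*sin(x) - 3*sin(y) - 4*sin(z)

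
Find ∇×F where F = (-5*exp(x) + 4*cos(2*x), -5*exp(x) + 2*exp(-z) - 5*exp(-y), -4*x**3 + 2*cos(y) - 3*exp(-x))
(-2*sin(y) + 2*exp(-z), 12*x**2 - 3*exp(-x), -5*exp(x))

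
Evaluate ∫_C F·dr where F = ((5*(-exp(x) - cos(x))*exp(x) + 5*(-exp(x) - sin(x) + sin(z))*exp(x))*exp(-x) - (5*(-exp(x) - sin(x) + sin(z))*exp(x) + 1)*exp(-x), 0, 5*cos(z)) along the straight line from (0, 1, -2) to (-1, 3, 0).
-5*exp(-1) + E + 4 + 5*sin(1) + 5*sin(2)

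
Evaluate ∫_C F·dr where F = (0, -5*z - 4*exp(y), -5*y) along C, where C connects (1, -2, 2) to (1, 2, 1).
-30 - 8*sinh(2)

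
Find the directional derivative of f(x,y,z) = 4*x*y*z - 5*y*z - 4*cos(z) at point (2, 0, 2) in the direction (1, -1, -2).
-sqrt(6)*(3 + 4*sin(2))/3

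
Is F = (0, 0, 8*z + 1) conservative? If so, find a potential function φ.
Yes, F is conservative. φ = z*(4*z + 1)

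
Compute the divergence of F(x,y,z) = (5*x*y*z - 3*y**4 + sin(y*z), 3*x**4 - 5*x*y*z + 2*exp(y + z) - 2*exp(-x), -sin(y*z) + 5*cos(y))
-5*x*z + 5*y*z - y*cos(y*z) + 2*exp(y + z)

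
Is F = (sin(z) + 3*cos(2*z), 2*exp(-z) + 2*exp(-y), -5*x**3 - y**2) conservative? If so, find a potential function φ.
No, ∇×F = (-2*y + 2*exp(-z), 15*x**2 - 6*sin(2*z) + cos(z), 0) ≠ 0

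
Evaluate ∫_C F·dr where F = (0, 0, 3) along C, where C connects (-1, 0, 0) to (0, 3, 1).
3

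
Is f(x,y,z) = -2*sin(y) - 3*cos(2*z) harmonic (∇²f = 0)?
No, ∇²f = 2*sin(y) + 12*cos(2*z)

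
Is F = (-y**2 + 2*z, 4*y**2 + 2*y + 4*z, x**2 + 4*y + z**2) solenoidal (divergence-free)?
No, ∇·F = 8*y + 2*z + 2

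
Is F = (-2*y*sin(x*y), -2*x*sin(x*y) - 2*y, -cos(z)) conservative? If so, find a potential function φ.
Yes, F is conservative. φ = -y**2 - sin(z) + 2*cos(x*y)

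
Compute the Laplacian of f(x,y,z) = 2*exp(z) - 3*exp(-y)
2*exp(z) - 3*exp(-y)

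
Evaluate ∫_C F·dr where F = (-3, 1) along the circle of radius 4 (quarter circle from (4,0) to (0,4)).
16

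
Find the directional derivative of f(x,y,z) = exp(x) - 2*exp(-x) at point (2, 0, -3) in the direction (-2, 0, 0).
(-exp(4) - 2)*exp(-2)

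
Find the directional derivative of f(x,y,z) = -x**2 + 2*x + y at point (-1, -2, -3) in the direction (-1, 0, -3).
-2*sqrt(10)/5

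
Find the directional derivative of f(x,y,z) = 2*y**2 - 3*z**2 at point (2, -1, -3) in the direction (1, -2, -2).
-28/3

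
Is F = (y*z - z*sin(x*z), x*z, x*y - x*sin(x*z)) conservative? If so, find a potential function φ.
Yes, F is conservative. φ = x*y*z + cos(x*z)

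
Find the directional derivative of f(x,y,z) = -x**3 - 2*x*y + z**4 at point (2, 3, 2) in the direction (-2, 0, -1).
4*sqrt(5)/5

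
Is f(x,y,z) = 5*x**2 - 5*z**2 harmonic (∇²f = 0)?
Yes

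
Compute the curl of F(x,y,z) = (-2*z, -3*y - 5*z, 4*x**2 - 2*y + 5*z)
(3, -8*x - 2, 0)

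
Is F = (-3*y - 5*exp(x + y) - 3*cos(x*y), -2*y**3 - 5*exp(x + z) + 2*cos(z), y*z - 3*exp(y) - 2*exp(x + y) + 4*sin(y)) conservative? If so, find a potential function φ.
No, ∇×F = (z - 3*exp(y) - 2*exp(x + y) + 5*exp(x + z) + 2*sin(z) + 4*cos(y), 2*exp(x + y), -3*x*sin(x*y) + 5*exp(x + y) - 5*exp(x + z) + 3) ≠ 0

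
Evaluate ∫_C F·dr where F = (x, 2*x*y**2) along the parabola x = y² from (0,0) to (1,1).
9/10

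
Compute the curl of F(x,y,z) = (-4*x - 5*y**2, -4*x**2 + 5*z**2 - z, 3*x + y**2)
(2*y - 10*z + 1, -3, -8*x + 10*y)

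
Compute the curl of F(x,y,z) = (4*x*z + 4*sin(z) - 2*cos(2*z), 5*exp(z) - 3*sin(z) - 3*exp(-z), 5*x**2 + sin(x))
(-5*exp(z) + 3*cos(z) - 3*exp(-z), -6*x + 4*sin(2*z) - cos(x) + 4*cos(z), 0)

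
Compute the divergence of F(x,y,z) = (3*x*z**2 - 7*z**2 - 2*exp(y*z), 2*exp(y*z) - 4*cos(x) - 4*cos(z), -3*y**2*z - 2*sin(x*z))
-2*x*cos(x*z) - 3*y**2 + 3*z**2 + 2*z*exp(y*z)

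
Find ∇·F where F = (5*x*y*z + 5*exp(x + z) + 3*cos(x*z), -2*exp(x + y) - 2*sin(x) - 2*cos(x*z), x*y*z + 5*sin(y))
x*y + 5*y*z - 3*z*sin(x*z) - 2*exp(x + y) + 5*exp(x + z)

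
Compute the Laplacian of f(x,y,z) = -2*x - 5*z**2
-10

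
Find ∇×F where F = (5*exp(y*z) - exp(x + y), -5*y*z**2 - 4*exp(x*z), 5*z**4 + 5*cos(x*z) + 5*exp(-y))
(4*x*exp(x*z) + 10*y*z - 5*exp(-y), 5*y*exp(y*z) + 5*z*sin(x*z), -4*z*exp(x*z) - 5*z*exp(y*z) + exp(x + y))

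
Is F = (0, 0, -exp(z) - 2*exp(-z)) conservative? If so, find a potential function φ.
Yes, F is conservative. φ = -exp(z) + 2*exp(-z)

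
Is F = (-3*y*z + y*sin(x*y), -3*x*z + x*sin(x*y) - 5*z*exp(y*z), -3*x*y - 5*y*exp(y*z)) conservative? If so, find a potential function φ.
Yes, F is conservative. φ = -3*x*y*z - 5*exp(y*z) - cos(x*y)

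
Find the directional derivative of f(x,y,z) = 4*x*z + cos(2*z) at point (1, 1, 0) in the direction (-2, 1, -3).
-6*sqrt(14)/7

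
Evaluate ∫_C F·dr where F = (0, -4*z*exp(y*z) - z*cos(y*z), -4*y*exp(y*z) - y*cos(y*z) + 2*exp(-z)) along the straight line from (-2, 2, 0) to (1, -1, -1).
-6*E - sin(1) + 6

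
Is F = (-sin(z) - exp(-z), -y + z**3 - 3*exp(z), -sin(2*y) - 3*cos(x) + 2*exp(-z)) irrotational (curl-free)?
No, ∇×F = (-3*z**2 + 3*exp(z) - 2*cos(2*y), -3*sin(x) - cos(z) + exp(-z), 0)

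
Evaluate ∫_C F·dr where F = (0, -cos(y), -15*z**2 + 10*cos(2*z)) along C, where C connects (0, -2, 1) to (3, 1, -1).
-11*sin(2) - sin(1) + 10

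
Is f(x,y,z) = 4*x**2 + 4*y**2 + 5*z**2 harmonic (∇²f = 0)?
No, ∇²f = 26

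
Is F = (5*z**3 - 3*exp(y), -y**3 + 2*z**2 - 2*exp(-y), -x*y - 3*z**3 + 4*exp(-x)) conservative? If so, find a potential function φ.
No, ∇×F = (-x - 4*z, y + 15*z**2 + 4*exp(-x), 3*exp(y)) ≠ 0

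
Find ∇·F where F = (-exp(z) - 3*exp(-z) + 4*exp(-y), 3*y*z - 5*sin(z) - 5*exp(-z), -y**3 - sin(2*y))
3*z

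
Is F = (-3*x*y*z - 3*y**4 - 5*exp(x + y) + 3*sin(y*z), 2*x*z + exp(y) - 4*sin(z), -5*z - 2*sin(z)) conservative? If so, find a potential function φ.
No, ∇×F = (-2*x + 4*cos(z), 3*y*(-x + cos(y*z)), 3*x*z + 12*y**3 - 3*z*cos(y*z) + 2*z + 5*exp(x + y)) ≠ 0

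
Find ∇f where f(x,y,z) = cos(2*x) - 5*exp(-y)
(-2*sin(2*x), 5*exp(-y), 0)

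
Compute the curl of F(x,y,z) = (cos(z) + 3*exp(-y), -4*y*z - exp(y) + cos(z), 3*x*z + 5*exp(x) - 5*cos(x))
(4*y + sin(z), -3*z - 5*exp(x) - 5*sin(x) - sin(z), 3*exp(-y))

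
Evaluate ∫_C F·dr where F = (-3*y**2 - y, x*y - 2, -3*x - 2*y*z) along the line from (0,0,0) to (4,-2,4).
-16/3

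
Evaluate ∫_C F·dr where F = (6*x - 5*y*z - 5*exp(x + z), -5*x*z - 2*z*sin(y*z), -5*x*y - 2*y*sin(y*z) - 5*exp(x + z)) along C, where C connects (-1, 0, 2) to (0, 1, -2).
-5 + 2*cos(2) - 5*exp(-2) + 5*E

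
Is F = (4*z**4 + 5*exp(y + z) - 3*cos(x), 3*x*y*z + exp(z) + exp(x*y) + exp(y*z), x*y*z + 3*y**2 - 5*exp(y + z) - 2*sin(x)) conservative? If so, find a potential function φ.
No, ∇×F = (-3*x*y + x*z - y*exp(y*z) + 6*y - exp(z) - 5*exp(y + z), -y*z + 16*z**3 + 5*exp(y + z) + 2*cos(x), 3*y*z + y*exp(x*y) - 5*exp(y + z)) ≠ 0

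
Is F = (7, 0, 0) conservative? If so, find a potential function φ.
Yes, F is conservative. φ = 7*x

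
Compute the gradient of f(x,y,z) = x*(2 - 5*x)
(2 - 10*x, 0, 0)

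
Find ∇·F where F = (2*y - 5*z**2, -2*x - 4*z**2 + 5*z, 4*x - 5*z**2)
-10*z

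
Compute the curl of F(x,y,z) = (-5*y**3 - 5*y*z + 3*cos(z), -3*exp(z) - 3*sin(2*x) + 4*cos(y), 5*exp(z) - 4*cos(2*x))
(3*exp(z), -5*y - 8*sin(2*x) - 3*sin(z), 15*y**2 + 5*z - 6*cos(2*x))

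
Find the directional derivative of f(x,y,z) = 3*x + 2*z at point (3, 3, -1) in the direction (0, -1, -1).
-sqrt(2)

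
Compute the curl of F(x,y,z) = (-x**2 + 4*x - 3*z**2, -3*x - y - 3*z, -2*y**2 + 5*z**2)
(3 - 4*y, -6*z, -3)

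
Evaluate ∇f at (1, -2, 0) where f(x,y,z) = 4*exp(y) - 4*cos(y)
(0, -4*sin(2) + 4*exp(-2), 0)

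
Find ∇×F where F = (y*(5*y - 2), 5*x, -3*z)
(0, 0, 7 - 10*y)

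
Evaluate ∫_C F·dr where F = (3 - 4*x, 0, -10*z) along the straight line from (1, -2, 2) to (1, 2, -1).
15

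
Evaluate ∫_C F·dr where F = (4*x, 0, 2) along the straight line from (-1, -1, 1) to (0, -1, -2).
-8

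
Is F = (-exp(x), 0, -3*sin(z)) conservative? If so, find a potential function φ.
Yes, F is conservative. φ = -exp(x) + 3*cos(z)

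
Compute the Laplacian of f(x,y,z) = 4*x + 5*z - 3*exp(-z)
-3*exp(-z)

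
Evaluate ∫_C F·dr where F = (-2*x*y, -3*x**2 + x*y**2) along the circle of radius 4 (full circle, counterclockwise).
64*pi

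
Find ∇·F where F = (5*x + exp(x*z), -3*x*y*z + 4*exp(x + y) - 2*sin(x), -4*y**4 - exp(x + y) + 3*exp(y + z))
-3*x*z + z*exp(x*z) + 4*exp(x + y) + 3*exp(y + z) + 5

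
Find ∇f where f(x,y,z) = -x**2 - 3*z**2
(-2*x, 0, -6*z)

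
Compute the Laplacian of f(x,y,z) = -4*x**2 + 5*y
-8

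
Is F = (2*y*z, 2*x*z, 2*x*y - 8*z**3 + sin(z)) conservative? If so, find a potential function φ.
Yes, F is conservative. φ = 2*x*y*z - 2*z**4 - cos(z)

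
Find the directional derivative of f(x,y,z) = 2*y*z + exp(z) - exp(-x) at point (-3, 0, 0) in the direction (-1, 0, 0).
-exp(3)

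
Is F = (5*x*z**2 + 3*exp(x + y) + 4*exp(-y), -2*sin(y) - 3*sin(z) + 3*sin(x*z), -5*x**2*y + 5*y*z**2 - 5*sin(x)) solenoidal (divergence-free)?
No, ∇·F = 10*y*z + 5*z**2 + 3*exp(x + y) - 2*cos(y)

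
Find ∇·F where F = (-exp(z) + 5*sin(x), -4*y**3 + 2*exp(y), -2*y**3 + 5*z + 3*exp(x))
-12*y**2 + 2*exp(y) + 5*cos(x) + 5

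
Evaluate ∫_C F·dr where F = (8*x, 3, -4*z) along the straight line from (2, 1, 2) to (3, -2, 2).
11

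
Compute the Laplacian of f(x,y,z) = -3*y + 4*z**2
8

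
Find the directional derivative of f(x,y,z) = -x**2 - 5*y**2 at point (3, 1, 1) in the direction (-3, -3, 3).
16*sqrt(3)/3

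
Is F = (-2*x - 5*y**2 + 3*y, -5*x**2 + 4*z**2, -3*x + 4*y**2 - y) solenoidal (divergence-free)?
No, ∇·F = -2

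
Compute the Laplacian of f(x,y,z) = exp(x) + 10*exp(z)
exp(x) + 10*exp(z)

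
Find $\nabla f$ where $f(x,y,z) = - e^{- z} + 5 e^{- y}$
(0, -5*exp(-y), exp(-z))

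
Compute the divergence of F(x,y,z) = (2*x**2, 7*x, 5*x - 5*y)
4*x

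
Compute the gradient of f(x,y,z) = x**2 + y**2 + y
(2*x, 2*y + 1, 0)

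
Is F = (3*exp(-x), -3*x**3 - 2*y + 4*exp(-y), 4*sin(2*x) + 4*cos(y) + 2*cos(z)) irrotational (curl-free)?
No, ∇×F = (-4*sin(y), -8*cos(2*x), -9*x**2)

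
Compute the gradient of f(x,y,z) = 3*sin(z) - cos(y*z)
(0, z*sin(y*z), y*sin(y*z) + 3*cos(z))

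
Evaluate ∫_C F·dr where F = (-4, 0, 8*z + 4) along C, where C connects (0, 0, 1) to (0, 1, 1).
0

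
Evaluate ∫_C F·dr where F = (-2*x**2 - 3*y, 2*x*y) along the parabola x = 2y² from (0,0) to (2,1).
-25/3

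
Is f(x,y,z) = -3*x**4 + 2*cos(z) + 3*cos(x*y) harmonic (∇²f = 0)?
No, ∇²f = -3*x**2*cos(x*y) - 36*x**2 - 3*y**2*cos(x*y) - 2*cos(z)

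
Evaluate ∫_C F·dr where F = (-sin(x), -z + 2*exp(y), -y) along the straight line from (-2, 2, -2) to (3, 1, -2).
-2*exp(2) - 2 + cos(3) - cos(2) + 2*E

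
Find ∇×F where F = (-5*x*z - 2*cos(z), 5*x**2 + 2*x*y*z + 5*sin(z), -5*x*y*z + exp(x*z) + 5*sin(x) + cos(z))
(-2*x*y - 5*x*z - 5*cos(z), -5*x + 5*y*z - z*exp(x*z) + 2*sin(z) - 5*cos(x), 10*x + 2*y*z)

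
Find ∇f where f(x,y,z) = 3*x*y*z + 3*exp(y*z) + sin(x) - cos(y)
(3*y*z + cos(x), 3*x*z + 3*z*exp(y*z) + sin(y), 3*y*(x + exp(y*z)))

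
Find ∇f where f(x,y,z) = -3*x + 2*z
(-3, 0, 2)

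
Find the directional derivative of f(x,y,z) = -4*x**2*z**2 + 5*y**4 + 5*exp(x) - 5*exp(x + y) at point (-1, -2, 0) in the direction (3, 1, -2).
5*sqrt(14)*(-32*exp(3) - 4 + 3*exp(2))*exp(-3)/14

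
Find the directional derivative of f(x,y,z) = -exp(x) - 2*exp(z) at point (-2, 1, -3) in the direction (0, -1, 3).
-3*sqrt(10)*exp(-3)/5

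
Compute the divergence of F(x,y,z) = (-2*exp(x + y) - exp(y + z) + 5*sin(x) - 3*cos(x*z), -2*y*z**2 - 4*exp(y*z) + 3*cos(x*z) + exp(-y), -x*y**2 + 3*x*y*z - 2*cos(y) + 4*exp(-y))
3*x*y - 2*z**2 - 4*z*exp(y*z) + 3*z*sin(x*z) - 2*exp(x + y) + 5*cos(x) - exp(-y)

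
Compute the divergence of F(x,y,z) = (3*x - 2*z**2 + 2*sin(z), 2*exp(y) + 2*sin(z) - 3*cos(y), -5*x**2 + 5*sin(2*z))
2*exp(y) + 3*sin(y) + 10*cos(2*z) + 3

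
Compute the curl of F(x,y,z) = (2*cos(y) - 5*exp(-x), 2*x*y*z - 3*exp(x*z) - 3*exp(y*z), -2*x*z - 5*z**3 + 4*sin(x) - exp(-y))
(-2*x*y + 3*x*exp(x*z) + 3*y*exp(y*z) + exp(-y), 2*z - 4*cos(x), 2*y*z - 3*z*exp(x*z) + 2*sin(y))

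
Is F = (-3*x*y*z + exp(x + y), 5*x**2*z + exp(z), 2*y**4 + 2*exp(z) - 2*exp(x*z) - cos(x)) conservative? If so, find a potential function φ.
No, ∇×F = (-5*x**2 + 8*y**3 - exp(z), -3*x*y + 2*z*exp(x*z) - sin(x), 13*x*z - exp(x + y)) ≠ 0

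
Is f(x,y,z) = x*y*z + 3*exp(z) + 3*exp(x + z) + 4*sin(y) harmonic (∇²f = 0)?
No, ∇²f = 3*exp(z) + 6*exp(x + z) - 4*sin(y)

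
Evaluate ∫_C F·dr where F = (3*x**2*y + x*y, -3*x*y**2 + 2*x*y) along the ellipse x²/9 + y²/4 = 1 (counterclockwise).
-117*pi/2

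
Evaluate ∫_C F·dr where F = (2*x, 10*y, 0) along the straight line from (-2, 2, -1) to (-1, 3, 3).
22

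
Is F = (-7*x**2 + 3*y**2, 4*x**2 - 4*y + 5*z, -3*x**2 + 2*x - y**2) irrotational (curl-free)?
No, ∇×F = (-2*y - 5, 6*x - 2, 8*x - 6*y)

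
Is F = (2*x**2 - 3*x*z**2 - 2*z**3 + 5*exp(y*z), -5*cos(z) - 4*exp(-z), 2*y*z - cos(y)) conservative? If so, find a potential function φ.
No, ∇×F = (2*z + sin(y) - 5*sin(z) - 4*exp(-z), -6*x*z + 5*y*exp(y*z) - 6*z**2, -5*z*exp(y*z)) ≠ 0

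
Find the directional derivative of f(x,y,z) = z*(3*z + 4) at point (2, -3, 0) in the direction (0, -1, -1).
-2*sqrt(2)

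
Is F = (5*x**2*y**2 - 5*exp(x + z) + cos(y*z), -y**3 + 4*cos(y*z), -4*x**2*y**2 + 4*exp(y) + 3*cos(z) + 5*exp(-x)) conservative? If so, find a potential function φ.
No, ∇×F = (-8*x**2*y + 4*y*sin(y*z) + 4*exp(y), 8*x*y**2 - y*sin(y*z) - 5*exp(x + z) + 5*exp(-x), -10*x**2*y + z*sin(y*z)) ≠ 0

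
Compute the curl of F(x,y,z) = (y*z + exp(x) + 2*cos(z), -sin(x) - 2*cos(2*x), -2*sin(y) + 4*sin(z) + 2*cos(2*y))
(-2*(4*sin(y) + 1)*cos(y), y - 2*sin(z), -z + 4*sin(2*x) - cos(x))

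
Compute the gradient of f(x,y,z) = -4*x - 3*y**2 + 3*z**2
(-4, -6*y, 6*z)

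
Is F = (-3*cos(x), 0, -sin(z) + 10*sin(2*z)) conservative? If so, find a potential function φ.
Yes, F is conservative. φ = -3*sin(x) + cos(z) - 5*cos(2*z)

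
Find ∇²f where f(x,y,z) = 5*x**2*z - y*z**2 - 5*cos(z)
-2*y + 10*z + 5*cos(z)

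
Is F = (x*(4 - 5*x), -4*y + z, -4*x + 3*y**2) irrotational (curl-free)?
No, ∇×F = (6*y - 1, 4, 0)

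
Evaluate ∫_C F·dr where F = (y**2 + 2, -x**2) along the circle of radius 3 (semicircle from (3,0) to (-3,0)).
-48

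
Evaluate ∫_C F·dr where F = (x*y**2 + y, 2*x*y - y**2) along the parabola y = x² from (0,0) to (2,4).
88/5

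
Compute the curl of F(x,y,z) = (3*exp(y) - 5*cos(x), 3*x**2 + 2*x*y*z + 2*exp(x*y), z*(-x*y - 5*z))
(x*(-2*y - z), y*z, 6*x + 2*y*z + 2*y*exp(x*y) - 3*exp(y))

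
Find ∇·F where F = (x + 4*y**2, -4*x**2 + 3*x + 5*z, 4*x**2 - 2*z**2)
1 - 4*z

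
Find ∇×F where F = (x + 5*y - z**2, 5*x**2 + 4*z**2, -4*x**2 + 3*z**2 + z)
(-8*z, 8*x - 2*z, 10*x - 5)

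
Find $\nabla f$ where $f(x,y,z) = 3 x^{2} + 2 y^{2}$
(6*x, 4*y, 0)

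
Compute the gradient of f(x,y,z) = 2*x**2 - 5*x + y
(4*x - 5, 1, 0)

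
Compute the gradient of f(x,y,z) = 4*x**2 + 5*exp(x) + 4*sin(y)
(8*x + 5*exp(x), 4*cos(y), 0)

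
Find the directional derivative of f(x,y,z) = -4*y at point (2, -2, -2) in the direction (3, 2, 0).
-8*sqrt(13)/13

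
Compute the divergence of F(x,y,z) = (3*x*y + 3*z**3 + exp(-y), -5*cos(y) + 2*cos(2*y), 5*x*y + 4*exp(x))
3*y + 5*sin(y) - 4*sin(2*y)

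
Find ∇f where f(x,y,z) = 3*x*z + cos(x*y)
(-y*sin(x*y) + 3*z, -x*sin(x*y), 3*x)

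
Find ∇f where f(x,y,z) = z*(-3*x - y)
(-3*z, -z, -3*x - y)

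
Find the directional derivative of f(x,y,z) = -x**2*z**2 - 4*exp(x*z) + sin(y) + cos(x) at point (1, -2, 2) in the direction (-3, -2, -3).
sqrt(22)*(-2*cos(2) + 3*sin(1) + 36 + 36*exp(2))/22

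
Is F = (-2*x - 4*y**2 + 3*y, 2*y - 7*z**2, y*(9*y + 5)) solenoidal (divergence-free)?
Yes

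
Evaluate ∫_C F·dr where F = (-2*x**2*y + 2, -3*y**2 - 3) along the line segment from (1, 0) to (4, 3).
-231/2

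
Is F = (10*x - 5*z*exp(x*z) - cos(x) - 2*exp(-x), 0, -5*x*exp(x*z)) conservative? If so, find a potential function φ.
Yes, F is conservative. φ = 5*x**2 - 5*exp(x*z) - sin(x) + 2*exp(-x)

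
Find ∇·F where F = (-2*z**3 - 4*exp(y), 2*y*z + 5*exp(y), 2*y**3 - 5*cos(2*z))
2*z + 5*exp(y) + 10*sin(2*z)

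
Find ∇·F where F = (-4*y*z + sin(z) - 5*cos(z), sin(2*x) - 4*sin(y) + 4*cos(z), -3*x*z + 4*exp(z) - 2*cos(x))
-3*x + 4*exp(z) - 4*cos(y)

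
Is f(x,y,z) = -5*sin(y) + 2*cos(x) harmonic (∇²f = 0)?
No, ∇²f = 5*sin(y) - 2*cos(x)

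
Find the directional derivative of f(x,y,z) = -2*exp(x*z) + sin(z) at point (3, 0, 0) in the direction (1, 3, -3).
15*sqrt(19)/19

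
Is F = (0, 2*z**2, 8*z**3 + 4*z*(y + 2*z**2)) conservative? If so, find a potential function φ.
Yes, F is conservative. φ = 2*z**2*(y + 2*z**2)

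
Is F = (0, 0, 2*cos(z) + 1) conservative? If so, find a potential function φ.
Yes, F is conservative. φ = z + 2*sin(z)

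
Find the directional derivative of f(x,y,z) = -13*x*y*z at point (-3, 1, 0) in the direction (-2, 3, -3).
-117*sqrt(22)/22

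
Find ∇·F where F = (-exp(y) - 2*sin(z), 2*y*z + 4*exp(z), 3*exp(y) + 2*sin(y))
2*z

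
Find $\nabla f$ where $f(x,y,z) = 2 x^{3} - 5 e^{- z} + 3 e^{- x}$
(6*x**2 - 3*exp(-x), 0, 5*exp(-z))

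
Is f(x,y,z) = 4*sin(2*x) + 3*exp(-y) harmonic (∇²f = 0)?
No, ∇²f = -16*sin(2*x) + 3*exp(-y)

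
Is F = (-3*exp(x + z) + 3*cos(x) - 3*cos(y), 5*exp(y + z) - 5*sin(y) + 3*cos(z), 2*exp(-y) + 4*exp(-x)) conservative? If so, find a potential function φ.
No, ∇×F = (-5*exp(y + z) + 3*sin(z) - 2*exp(-y), (4 - 3*exp(2*x + z))*exp(-x), -3*sin(y)) ≠ 0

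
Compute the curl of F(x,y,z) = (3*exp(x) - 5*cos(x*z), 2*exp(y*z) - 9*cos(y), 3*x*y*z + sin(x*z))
(3*x*z - 2*y*exp(y*z), 5*x*sin(x*z) - 3*y*z - z*cos(x*z), 0)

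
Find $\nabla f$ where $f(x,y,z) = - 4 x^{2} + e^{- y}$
(-8*x, -exp(-y), 0)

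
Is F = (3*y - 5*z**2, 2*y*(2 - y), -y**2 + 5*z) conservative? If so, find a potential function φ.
No, ∇×F = (-2*y, -10*z, -3) ≠ 0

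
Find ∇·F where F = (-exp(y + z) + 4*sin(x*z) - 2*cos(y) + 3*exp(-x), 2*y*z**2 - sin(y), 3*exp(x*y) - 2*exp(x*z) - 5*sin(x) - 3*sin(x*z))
-2*x*exp(x*z) - 3*x*cos(x*z) + 2*z**2 + 4*z*cos(x*z) - cos(y) - 3*exp(-x)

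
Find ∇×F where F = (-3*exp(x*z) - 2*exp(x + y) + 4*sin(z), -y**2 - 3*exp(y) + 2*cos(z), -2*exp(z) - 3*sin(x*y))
(-3*x*cos(x*y) + 2*sin(z), -3*x*exp(x*z) + 3*y*cos(x*y) + 4*cos(z), 2*exp(x + y))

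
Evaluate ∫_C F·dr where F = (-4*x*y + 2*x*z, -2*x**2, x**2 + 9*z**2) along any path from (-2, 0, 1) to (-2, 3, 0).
-31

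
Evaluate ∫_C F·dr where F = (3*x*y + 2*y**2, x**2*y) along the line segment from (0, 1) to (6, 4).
363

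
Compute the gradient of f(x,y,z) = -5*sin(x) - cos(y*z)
(-5*cos(x), z*sin(y*z), y*sin(y*z))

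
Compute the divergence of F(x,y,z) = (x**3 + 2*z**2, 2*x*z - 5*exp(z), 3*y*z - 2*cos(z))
3*x**2 + 3*y + 2*sin(z)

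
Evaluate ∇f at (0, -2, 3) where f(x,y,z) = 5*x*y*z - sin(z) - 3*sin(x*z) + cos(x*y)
(-39, 0, -cos(3))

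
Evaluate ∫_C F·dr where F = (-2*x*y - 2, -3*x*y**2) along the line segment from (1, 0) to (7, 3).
-501/2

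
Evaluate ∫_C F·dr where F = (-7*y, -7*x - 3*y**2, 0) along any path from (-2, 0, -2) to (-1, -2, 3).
-6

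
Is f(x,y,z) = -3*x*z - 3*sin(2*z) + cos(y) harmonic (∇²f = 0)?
No, ∇²f = 12*sin(2*z) - cos(y)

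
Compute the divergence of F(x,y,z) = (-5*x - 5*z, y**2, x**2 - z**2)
2*y - 2*z - 5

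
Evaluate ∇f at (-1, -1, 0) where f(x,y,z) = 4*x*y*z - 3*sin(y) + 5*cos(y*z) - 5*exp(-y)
(0, -3*cos(1) + 5*E, 4)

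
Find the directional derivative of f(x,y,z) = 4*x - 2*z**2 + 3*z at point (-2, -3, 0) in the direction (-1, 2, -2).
-10/3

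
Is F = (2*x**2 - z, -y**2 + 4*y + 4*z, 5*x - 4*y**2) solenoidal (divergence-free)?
No, ∇·F = 4*x - 2*y + 4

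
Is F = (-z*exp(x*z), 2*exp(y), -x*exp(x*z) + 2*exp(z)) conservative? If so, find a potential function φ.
Yes, F is conservative. φ = 2*exp(y) + 2*exp(z) - exp(x*z)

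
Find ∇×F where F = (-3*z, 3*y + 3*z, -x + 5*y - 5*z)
(2, -2, 0)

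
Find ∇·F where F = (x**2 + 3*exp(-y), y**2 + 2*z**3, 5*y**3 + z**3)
2*x + 2*y + 3*z**2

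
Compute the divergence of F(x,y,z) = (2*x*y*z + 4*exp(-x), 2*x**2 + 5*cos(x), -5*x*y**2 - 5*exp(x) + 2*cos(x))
2*y*z - 4*exp(-x)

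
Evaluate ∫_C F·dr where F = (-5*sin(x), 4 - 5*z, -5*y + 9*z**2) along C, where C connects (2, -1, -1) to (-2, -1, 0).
8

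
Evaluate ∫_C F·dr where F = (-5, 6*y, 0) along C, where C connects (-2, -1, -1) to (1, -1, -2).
-15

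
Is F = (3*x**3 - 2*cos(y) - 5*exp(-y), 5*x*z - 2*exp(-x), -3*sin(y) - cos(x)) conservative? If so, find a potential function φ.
No, ∇×F = (-5*x - 3*cos(y), -sin(x), 5*z - 2*sin(y) - 5*exp(-y) + 2*exp(-x)) ≠ 0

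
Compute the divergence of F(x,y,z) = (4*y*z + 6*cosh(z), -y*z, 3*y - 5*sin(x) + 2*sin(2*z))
-z + 4*cos(2*z)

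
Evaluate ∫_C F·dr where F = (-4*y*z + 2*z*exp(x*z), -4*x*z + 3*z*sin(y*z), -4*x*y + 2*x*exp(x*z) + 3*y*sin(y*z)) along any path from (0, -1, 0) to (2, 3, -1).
2*exp(-2) - 3*cos(3) + 25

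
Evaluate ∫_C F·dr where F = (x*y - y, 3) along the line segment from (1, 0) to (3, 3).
13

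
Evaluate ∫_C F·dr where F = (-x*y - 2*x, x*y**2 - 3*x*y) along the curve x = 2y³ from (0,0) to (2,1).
-691/105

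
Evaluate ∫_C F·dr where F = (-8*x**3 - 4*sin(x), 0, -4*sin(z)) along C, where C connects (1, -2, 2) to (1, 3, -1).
-4*cos(2) + 4*cos(1)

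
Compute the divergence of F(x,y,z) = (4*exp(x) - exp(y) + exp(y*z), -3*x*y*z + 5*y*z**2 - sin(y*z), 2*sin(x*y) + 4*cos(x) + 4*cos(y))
-3*x*z + 5*z**2 - z*cos(y*z) + 4*exp(x)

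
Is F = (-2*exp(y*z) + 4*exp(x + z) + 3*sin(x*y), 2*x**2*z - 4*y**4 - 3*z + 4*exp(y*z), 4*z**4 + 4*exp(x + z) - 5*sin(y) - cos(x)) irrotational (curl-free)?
No, ∇×F = (-2*x**2 - 4*y*exp(y*z) - 5*cos(y) + 3, -2*y*exp(y*z) - sin(x), 4*x*z - 3*x*cos(x*y) + 2*z*exp(y*z))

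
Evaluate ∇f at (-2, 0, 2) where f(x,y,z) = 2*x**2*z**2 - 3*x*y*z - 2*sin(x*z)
(-32 - 4*cos(4), 12, 4*cos(4) + 32)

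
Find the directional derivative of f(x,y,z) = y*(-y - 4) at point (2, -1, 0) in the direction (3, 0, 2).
0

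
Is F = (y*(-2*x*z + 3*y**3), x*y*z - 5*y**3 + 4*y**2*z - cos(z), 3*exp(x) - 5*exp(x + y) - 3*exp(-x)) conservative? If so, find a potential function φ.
No, ∇×F = (-x*y - 4*y**2 - 5*exp(x + y) - sin(z), -2*x*y - 3*exp(x) + 5*exp(x + y) - 3*exp(-x), 2*x*z - 12*y**3 + y*z) ≠ 0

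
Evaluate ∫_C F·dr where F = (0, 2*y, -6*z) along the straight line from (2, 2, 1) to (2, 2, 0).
3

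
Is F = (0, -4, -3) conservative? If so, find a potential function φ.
Yes, F is conservative. φ = -4*y - 3*z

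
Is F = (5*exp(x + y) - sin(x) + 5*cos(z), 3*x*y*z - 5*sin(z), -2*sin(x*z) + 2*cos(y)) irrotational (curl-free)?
No, ∇×F = (-3*x*y - 2*sin(y) + 5*cos(z), 2*z*cos(x*z) - 5*sin(z), 3*y*z - 5*exp(x + y))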